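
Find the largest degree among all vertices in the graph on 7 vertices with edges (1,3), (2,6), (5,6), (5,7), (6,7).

Step 1: Count edges incident to each vertex:
  deg(1) = 1 (neighbors: 3)
  deg(2) = 1 (neighbors: 6)
  deg(3) = 1 (neighbors: 1)
  deg(4) = 0 (neighbors: none)
  deg(5) = 2 (neighbors: 6, 7)
  deg(6) = 3 (neighbors: 2, 5, 7)
  deg(7) = 2 (neighbors: 5, 6)

Step 2: Find maximum:
  max(1, 1, 1, 0, 2, 3, 2) = 3 (vertex 6)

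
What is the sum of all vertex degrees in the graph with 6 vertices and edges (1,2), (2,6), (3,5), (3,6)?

Step 1: Count edges incident to each vertex:
  deg(1) = 1 (neighbors: 2)
  deg(2) = 2 (neighbors: 1, 6)
  deg(3) = 2 (neighbors: 5, 6)
  deg(4) = 0 (neighbors: none)
  deg(5) = 1 (neighbors: 3)
  deg(6) = 2 (neighbors: 2, 3)

Step 2: Sum all degrees:
  1 + 2 + 2 + 0 + 1 + 2 = 8

Verification: sum of degrees = 2 * |E| = 2 * 4 = 8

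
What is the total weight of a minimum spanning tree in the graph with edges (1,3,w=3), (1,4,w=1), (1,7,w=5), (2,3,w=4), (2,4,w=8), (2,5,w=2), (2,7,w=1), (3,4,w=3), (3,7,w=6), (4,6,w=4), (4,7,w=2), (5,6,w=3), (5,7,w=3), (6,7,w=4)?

Apply Kruskal's algorithm (sort edges by weight, add if no cycle):

Sorted edges by weight:
  (1,4) w=1
  (2,7) w=1
  (2,5) w=2
  (4,7) w=2
  (1,3) w=3
  (3,4) w=3
  (5,6) w=3
  (5,7) w=3
  (2,3) w=4
  (4,6) w=4
  (6,7) w=4
  (1,7) w=5
  (3,7) w=6
  (2,4) w=8

Add edge (1,4) w=1 -- no cycle. Running total: 1
Add edge (2,7) w=1 -- no cycle. Running total: 2
Add edge (2,5) w=2 -- no cycle. Running total: 4
Add edge (4,7) w=2 -- no cycle. Running total: 6
Add edge (1,3) w=3 -- no cycle. Running total: 9
Skip edge (3,4) w=3 -- would create cycle
Add edge (5,6) w=3 -- no cycle. Running total: 12

MST edges: (1,4,w=1), (2,7,w=1), (2,5,w=2), (4,7,w=2), (1,3,w=3), (5,6,w=3)
Total MST weight: 1 + 1 + 2 + 2 + 3 + 3 = 12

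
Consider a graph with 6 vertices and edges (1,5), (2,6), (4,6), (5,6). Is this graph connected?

Step 1: Build adjacency list from edges:
  1: 5
  2: 6
  3: (none)
  4: 6
  5: 1, 6
  6: 2, 4, 5

Step 2: Run BFS/DFS from vertex 1:
  Visited: {1, 5, 6, 2, 4}
  Reached 5 of 6 vertices

Step 3: Only 5 of 6 vertices reached. Graph is disconnected.
Connected components: {1, 2, 4, 5, 6}, {3}
Answer: No, the graph is not connected (2 components).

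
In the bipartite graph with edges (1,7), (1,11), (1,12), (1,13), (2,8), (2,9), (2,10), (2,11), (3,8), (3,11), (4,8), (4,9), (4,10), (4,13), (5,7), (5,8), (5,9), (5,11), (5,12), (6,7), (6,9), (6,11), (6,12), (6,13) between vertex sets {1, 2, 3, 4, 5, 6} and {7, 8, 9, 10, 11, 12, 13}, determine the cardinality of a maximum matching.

Step 1: List the neighbors of each left vertex:
  1: 7, 11, 12, 13
  2: 8, 9, 10, 11
  3: 8, 11
  4: 8, 9, 10, 13
  5: 7, 8, 9, 11, 12
  6: 7, 9, 11, 12, 13

Step 2: Greedily match left vertices, then look for augmenting paths:
  Match 1 -- 7
  Match 2 -- 8
  Match 3 -- 11
  Match 4 -- 9
  Match 5 -- 12
  Match 6 -- 13
  No augmenting path remains.

Step 3: Verify this is maximum:
  Matching size 6 = min(|L|, |R|) = min(6, 7), which is an upper bound, so this matching is maximum.

Maximum matching: {(1,7), (2,8), (3,11), (4,9), (5,12), (6,13)}
Size: 6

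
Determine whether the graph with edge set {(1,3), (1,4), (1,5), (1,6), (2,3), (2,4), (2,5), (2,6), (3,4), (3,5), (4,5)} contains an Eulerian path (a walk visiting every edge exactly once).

Step 1: Find the degree of each vertex:
  deg(1) = 4
  deg(2) = 4
  deg(3) = 4
  deg(4) = 4
  deg(5) = 4
  deg(6) = 2

Step 2: Count vertices with odd degree:
  All vertices have even degree (0 odd-degree vertices)

Step 3: Apply Euler's theorem:
  - Eulerian circuit exists iff graph is connected and all vertices have even degree
  - Eulerian path exists iff graph is connected and has 0 or 2 odd-degree vertices

Graph is connected with 0 odd-degree vertices.
Both Eulerian circuit and Eulerian path exist.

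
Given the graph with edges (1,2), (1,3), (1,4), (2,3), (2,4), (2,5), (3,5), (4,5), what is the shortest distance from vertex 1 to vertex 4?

Step 1: Build adjacency list:
  1: 2, 3, 4
  2: 1, 3, 4, 5
  3: 1, 2, 5
  4: 1, 2, 5
  5: 2, 3, 4

Step 2: BFS from vertex 1 to find shortest path to 4:
  vertex 2 reached at distance 1
  vertex 3 reached at distance 1
  vertex 4 reached at distance 1

Step 3: Shortest path: 1 -> 4
Path length: 1 edge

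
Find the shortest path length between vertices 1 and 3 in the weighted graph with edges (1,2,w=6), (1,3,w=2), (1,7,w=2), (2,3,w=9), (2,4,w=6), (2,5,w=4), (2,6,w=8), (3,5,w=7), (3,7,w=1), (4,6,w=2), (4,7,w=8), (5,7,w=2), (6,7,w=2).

Step 1: Build adjacency list with weights:
  1: 2(w=6), 3(w=2), 7(w=2)
  2: 1(w=6), 3(w=9), 4(w=6), 5(w=4), 6(w=8)
  3: 1(w=2), 2(w=9), 5(w=7), 7(w=1)
  4: 2(w=6), 6(w=2), 7(w=8)
  5: 2(w=4), 3(w=7), 7(w=2)
  6: 2(w=8), 4(w=2), 7(w=2)
  7: 1(w=2), 3(w=1), 4(w=8), 5(w=2), 6(w=2)

Step 2: Apply Dijkstra's algorithm from vertex 1:
  Visit vertex 1 (distance=0)
    Update dist[2] = 6
    Update dist[3] = 2
    Update dist[7] = 2
  Visit vertex 3 (distance=2)
    Update dist[5] = 9

Step 3: Shortest path: 1 -> 3
Total weight: 2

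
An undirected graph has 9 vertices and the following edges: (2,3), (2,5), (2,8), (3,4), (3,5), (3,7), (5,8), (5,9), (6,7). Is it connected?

Step 1: Build adjacency list from edges:
  1: (none)
  2: 3, 5, 8
  3: 2, 4, 5, 7
  4: 3
  5: 2, 3, 8, 9
  6: 7
  7: 3, 6
  8: 2, 5
  9: 5

Step 2: Run BFS/DFS from vertex 1:
  Visited: {1}
  Reached 1 of 9 vertices

Step 3: Only 1 of 9 vertices reached. Graph is disconnected.
Connected components: {1}, {2, 3, 4, 5, 6, 7, 8, 9}
Answer: No, the graph is not connected (2 components).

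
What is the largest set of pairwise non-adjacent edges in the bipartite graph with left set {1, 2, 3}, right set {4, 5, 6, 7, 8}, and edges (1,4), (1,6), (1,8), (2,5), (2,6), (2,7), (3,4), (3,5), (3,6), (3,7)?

Step 1: List the neighbors of each left vertex:
  1: 4, 6, 8
  2: 5, 6, 7
  3: 4, 5, 6, 7

Step 2: Greedily match left vertices, then look for augmenting paths:
  Match 1 -- 4
  Match 2 -- 5
  Match 3 -- 6
  No augmenting path remains.

Step 3: Verify this is maximum:
  Matching size 3 = min(|L|, |R|) = min(3, 5), which is an upper bound, so this matching is maximum.

Maximum matching: {(1,4), (2,5), (3,6)}
Size: 3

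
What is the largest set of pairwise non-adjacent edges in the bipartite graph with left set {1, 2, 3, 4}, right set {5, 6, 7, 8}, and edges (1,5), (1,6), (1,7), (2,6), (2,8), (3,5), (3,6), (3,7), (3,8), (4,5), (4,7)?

Step 1: List the neighbors of each left vertex:
  1: 5, 6, 7
  2: 6, 8
  3: 5, 6, 7, 8
  4: 5, 7

Step 2: Greedily match left vertices, then look for augmenting paths:
  Match 1 -- 5
  Match 2 -- 6
  Match 3 -- 8
  Match 4 -- 7
  No augmenting path remains.

Step 3: Verify this is maximum:
  Matching size 4 = min(|L|, |R|) = min(4, 4), which is an upper bound, so this matching is maximum.

Maximum matching: {(1,5), (2,6), (3,8), (4,7)}
Size: 4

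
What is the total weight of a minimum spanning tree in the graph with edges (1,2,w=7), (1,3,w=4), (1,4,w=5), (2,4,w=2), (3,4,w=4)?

Apply Kruskal's algorithm (sort edges by weight, add if no cycle):

Sorted edges by weight:
  (2,4) w=2
  (1,3) w=4
  (3,4) w=4
  (1,4) w=5
  (1,2) w=7

Add edge (2,4) w=2 -- no cycle. Running total: 2
Add edge (1,3) w=4 -- no cycle. Running total: 6
Add edge (3,4) w=4 -- no cycle. Running total: 10

MST edges: (2,4,w=2), (1,3,w=4), (3,4,w=4)
Total MST weight: 2 + 4 + 4 = 10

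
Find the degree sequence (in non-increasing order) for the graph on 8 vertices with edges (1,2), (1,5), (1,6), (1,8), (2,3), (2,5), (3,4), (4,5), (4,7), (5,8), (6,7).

Step 1: Count edges incident to each vertex:
  deg(1) = 4 (neighbors: 2, 5, 6, 8)
  deg(2) = 3 (neighbors: 1, 3, 5)
  deg(3) = 2 (neighbors: 2, 4)
  deg(4) = 3 (neighbors: 3, 5, 7)
  deg(5) = 4 (neighbors: 1, 2, 4, 8)
  deg(6) = 2 (neighbors: 1, 7)
  deg(7) = 2 (neighbors: 4, 6)
  deg(8) = 2 (neighbors: 1, 5)

Step 2: Sort degrees in non-increasing order:
  Degrees: [4, 3, 2, 3, 4, 2, 2, 2] -> sorted: [4, 4, 3, 3, 2, 2, 2, 2]

Degree sequence: [4, 4, 3, 3, 2, 2, 2, 2]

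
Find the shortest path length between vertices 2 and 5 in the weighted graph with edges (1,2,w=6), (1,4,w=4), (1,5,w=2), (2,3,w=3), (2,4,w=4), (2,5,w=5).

Step 1: Build adjacency list with weights:
  1: 2(w=6), 4(w=4), 5(w=2)
  2: 1(w=6), 3(w=3), 4(w=4), 5(w=5)
  3: 2(w=3)
  4: 1(w=4), 2(w=4)
  5: 1(w=2), 2(w=5)

Step 2: Apply Dijkstra's algorithm from vertex 2:
  Visit vertex 2 (distance=0)
    Update dist[1] = 6
    Update dist[3] = 3
    Update dist[4] = 4
    Update dist[5] = 5
  Visit vertex 3 (distance=3)
  Visit vertex 4 (distance=4)
  Visit vertex 5 (distance=5)

Step 3: Shortest path: 2 -> 5
Total weight: 5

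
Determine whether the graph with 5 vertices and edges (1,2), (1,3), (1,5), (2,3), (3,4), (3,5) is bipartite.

Step 1: Attempt 2-coloring using BFS:
  Start at vertex 1, assign color 0
  Color vertex 2 with color 1 (neighbor of 1)
  Color vertex 3 with color 1 (neighbor of 1)
  Color vertex 5 with color 1 (neighbor of 1)

Step 2: Conflict found! Vertices 2 and 3 are adjacent but have the same color.
This means the graph contains an odd cycle.

The graph is NOT bipartite.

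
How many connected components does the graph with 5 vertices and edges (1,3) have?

Step 1: Build adjacency list from edges:
  1: 3
  2: (none)
  3: 1
  4: (none)
  5: (none)

Step 2: Run BFS/DFS from vertex 1:
  Visited: {1, 3}
  Reached 2 of 5 vertices

Step 3: Only 2 of 5 vertices reached. Graph is disconnected.
Connected components: {1, 3}, {2}, {4}, {5}
Number of connected components: 4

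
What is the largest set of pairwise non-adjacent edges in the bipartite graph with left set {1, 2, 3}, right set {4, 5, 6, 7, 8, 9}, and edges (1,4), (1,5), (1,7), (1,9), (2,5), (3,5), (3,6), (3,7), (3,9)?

Step 1: List the neighbors of each left vertex:
  1: 4, 5, 7, 9
  2: 5
  3: 5, 6, 7, 9

Step 2: Greedily match left vertices, then look for augmenting paths:
  Match 1 -- 4
  Match 2 -- 5
  Match 3 -- 6
  No augmenting path remains.

Step 3: Verify this is maximum:
  Matching size 3 = min(|L|, |R|) = min(3, 6), which is an upper bound, so this matching is maximum.

Maximum matching: {(1,4), (2,5), (3,6)}
Size: 3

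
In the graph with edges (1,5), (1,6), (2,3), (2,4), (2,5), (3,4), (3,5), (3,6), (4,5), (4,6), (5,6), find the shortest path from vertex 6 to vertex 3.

Step 1: Build adjacency list:
  1: 5, 6
  2: 3, 4, 5
  3: 2, 4, 5, 6
  4: 2, 3, 5, 6
  5: 1, 2, 3, 4, 6
  6: 1, 3, 4, 5

Step 2: BFS from vertex 6 to find shortest path to 3:
  vertex 1 reached at distance 1
  vertex 3 reached at distance 1

Step 3: Shortest path: 6 -> 3
Path length: 1 edge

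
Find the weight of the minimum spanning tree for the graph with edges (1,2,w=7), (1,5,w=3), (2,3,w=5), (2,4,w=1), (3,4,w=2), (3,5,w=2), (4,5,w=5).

Apply Kruskal's algorithm (sort edges by weight, add if no cycle):

Sorted edges by weight:
  (2,4) w=1
  (3,5) w=2
  (3,4) w=2
  (1,5) w=3
  (2,3) w=5
  (4,5) w=5
  (1,2) w=7

Add edge (2,4) w=1 -- no cycle. Running total: 1
Add edge (3,5) w=2 -- no cycle. Running total: 3
Add edge (3,4) w=2 -- no cycle. Running total: 5
Add edge (1,5) w=3 -- no cycle. Running total: 8

MST edges: (2,4,w=1), (3,5,w=2), (3,4,w=2), (1,5,w=3)
Total MST weight: 1 + 2 + 2 + 3 = 8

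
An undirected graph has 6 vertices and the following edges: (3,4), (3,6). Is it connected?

Step 1: Build adjacency list from edges:
  1: (none)
  2: (none)
  3: 4, 6
  4: 3
  5: (none)
  6: 3

Step 2: Run BFS/DFS from vertex 1:
  Visited: {1}
  Reached 1 of 6 vertices

Step 3: Only 1 of 6 vertices reached. Graph is disconnected.
Connected components: {1}, {2}, {3, 4, 6}, {5}
Answer: No, the graph is not connected (4 components).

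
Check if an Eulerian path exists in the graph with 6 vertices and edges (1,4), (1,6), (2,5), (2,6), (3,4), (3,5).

Step 1: Find the degree of each vertex:
  deg(1) = 2
  deg(2) = 2
  deg(3) = 2
  deg(4) = 2
  deg(5) = 2
  deg(6) = 2

Step 2: Count vertices with odd degree:
  All vertices have even degree (0 odd-degree vertices)

Step 3: Apply Euler's theorem:
  - Eulerian circuit exists iff graph is connected and all vertices have even degree
  - Eulerian path exists iff graph is connected and has 0 or 2 odd-degree vertices

Graph is connected with 0 odd-degree vertices.
Both Eulerian circuit and Eulerian path exist.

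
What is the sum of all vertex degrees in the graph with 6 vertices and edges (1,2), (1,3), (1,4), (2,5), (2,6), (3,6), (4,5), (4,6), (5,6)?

Step 1: Count edges incident to each vertex:
  deg(1) = 3 (neighbors: 2, 3, 4)
  deg(2) = 3 (neighbors: 1, 5, 6)
  deg(3) = 2 (neighbors: 1, 6)
  deg(4) = 3 (neighbors: 1, 5, 6)
  deg(5) = 3 (neighbors: 2, 4, 6)
  deg(6) = 4 (neighbors: 2, 3, 4, 5)

Step 2: Sum all degrees:
  3 + 3 + 2 + 3 + 3 + 4 = 18

Verification: sum of degrees = 2 * |E| = 2 * 9 = 18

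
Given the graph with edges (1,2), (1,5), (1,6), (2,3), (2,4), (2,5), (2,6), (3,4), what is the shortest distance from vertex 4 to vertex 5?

Step 1: Build adjacency list:
  1: 2, 5, 6
  2: 1, 3, 4, 5, 6
  3: 2, 4
  4: 2, 3
  5: 1, 2
  6: 1, 2

Step 2: BFS from vertex 4 to find shortest path to 5:
  vertex 2 reached at distance 1
  vertex 3 reached at distance 1
  vertex 1 reached at distance 2
  vertex 5 reached at distance 2

Step 3: Shortest path: 4 -> 2 -> 5
Path length: 2 edges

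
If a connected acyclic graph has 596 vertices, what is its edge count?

A tree on n vertices always has exactly n - 1 edges.
For n = 596: edges = 596 - 1 = 595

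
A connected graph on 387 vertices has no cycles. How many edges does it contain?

A tree on n vertices always has exactly n - 1 edges.
For n = 387: edges = 387 - 1 = 386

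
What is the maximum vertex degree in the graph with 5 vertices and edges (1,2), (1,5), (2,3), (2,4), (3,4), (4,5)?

Step 1: Count edges incident to each vertex:
  deg(1) = 2 (neighbors: 2, 5)
  deg(2) = 3 (neighbors: 1, 3, 4)
  deg(3) = 2 (neighbors: 2, 4)
  deg(4) = 3 (neighbors: 2, 3, 5)
  deg(5) = 2 (neighbors: 1, 4)

Step 2: Find maximum:
  max(2, 3, 2, 3, 2) = 3 (vertex 2)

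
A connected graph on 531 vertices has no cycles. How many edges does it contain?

A tree on n vertices always has exactly n - 1 edges.
For n = 531: edges = 531 - 1 = 530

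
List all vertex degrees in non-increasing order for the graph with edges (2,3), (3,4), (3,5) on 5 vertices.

Step 1: Count edges incident to each vertex:
  deg(1) = 0 (neighbors: none)
  deg(2) = 1 (neighbors: 3)
  deg(3) = 3 (neighbors: 2, 4, 5)
  deg(4) = 1 (neighbors: 3)
  deg(5) = 1 (neighbors: 3)

Step 2: Sort degrees in non-increasing order:
  Degrees: [0, 1, 3, 1, 1] -> sorted: [3, 1, 1, 1, 0]

Degree sequence: [3, 1, 1, 1, 0]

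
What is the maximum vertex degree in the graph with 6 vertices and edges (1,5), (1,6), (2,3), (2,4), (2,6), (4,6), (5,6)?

Step 1: Count edges incident to each vertex:
  deg(1) = 2 (neighbors: 5, 6)
  deg(2) = 3 (neighbors: 3, 4, 6)
  deg(3) = 1 (neighbors: 2)
  deg(4) = 2 (neighbors: 2, 6)
  deg(5) = 2 (neighbors: 1, 6)
  deg(6) = 4 (neighbors: 1, 2, 4, 5)

Step 2: Find maximum:
  max(2, 3, 1, 2, 2, 4) = 4 (vertex 6)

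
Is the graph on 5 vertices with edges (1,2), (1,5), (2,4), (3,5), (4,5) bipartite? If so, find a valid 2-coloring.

Step 1: Attempt 2-coloring using BFS:
  Start at vertex 1, assign color 0
  Color vertex 2 with color 1 (neighbor of 1)
  Color vertex 5 with color 1 (neighbor of 1)
  Color vertex 4 with color 0 (neighbor of 2)
  Color vertex 3 with color 0 (neighbor of 5)

Step 2: 2-coloring succeeded. No conflicts found.
  Set A (color 0): {1, 3, 4}
  Set B (color 1): {2, 5}

The graph is bipartite with partition {1, 3, 4}, {2, 5}.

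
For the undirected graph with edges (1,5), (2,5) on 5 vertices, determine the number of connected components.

Step 1: Build adjacency list from edges:
  1: 5
  2: 5
  3: (none)
  4: (none)
  5: 1, 2

Step 2: Run BFS/DFS from vertex 1:
  Visited: {1, 5, 2}
  Reached 3 of 5 vertices

Step 3: Only 3 of 5 vertices reached. Graph is disconnected.
Connected components: {1, 2, 5}, {3}, {4}
Number of connected components: 3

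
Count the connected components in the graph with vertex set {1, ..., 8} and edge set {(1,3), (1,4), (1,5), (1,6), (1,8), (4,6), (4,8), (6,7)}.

Step 1: Build adjacency list from edges:
  1: 3, 4, 5, 6, 8
  2: (none)
  3: 1
  4: 1, 6, 8
  5: 1
  6: 1, 4, 7
  7: 6
  8: 1, 4

Step 2: Run BFS/DFS from vertex 1:
  Visited: {1, 3, 4, 5, 6, 8, 7}
  Reached 7 of 8 vertices

Step 3: Only 7 of 8 vertices reached. Graph is disconnected.
Connected components: {1, 3, 4, 5, 6, 7, 8}, {2}
Number of connected components: 2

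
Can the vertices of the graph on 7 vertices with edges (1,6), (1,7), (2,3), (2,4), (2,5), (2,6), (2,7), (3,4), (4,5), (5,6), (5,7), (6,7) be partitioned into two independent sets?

Step 1: Attempt 2-coloring using BFS:
  Start at vertex 1, assign color 0
  Color vertex 6 with color 1 (neighbor of 1)
  Color vertex 7 with color 1 (neighbor of 1)
  Color vertex 2 with color 0 (neighbor of 6)
  Color vertex 5 with color 0 (neighbor of 6)

Step 2: Conflict found! Vertices 6 and 7 are adjacent but have the same color.
This means the graph contains an odd cycle.

The graph is NOT bipartite.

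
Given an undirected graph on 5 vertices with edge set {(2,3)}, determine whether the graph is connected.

Step 1: Build adjacency list from edges:
  1: (none)
  2: 3
  3: 2
  4: (none)
  5: (none)

Step 2: Run BFS/DFS from vertex 1:
  Visited: {1}
  Reached 1 of 5 vertices

Step 3: Only 1 of 5 vertices reached. Graph is disconnected.
Connected components: {1}, {2, 3}, {4}, {5}
Answer: No, the graph is not connected (4 components).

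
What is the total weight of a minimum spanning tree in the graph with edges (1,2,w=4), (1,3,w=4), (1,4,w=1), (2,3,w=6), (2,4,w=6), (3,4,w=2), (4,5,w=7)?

Apply Kruskal's algorithm (sort edges by weight, add if no cycle):

Sorted edges by weight:
  (1,4) w=1
  (3,4) w=2
  (1,2) w=4
  (1,3) w=4
  (2,4) w=6
  (2,3) w=6
  (4,5) w=7

Add edge (1,4) w=1 -- no cycle. Running total: 1
Add edge (3,4) w=2 -- no cycle. Running total: 3
Add edge (1,2) w=4 -- no cycle. Running total: 7
Skip edge (1,3) w=4 -- would create cycle
Skip edge (2,4) w=6 -- would create cycle
Skip edge (2,3) w=6 -- would create cycle
Add edge (4,5) w=7 -- no cycle. Running total: 14

MST edges: (1,4,w=1), (3,4,w=2), (1,2,w=4), (4,5,w=7)
Total MST weight: 1 + 2 + 4 + 7 = 14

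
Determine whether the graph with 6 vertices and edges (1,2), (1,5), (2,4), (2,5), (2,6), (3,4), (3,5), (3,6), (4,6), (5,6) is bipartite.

Step 1: Attempt 2-coloring using BFS:
  Start at vertex 1, assign color 0
  Color vertex 2 with color 1 (neighbor of 1)
  Color vertex 5 with color 1 (neighbor of 1)
  Color vertex 4 with color 0 (neighbor of 2)

Step 2: Conflict found! Vertices 2 and 5 are adjacent but have the same color.
This means the graph contains an odd cycle.

The graph is NOT bipartite.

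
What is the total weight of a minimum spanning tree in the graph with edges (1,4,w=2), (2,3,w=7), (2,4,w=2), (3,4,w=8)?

Apply Kruskal's algorithm (sort edges by weight, add if no cycle):

Sorted edges by weight:
  (1,4) w=2
  (2,4) w=2
  (2,3) w=7
  (3,4) w=8

Add edge (1,4) w=2 -- no cycle. Running total: 2
Add edge (2,4) w=2 -- no cycle. Running total: 4
Add edge (2,3) w=7 -- no cycle. Running total: 11

MST edges: (1,4,w=2), (2,4,w=2), (2,3,w=7)
Total MST weight: 2 + 2 + 7 = 11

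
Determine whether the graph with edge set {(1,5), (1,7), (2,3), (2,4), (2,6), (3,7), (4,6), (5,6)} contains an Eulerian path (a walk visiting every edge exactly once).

Step 1: Find the degree of each vertex:
  deg(1) = 2
  deg(2) = 3
  deg(3) = 2
  deg(4) = 2
  deg(5) = 2
  deg(6) = 3
  deg(7) = 2

Step 2: Count vertices with odd degree:
  Odd-degree vertices: 2, 6 (2 total)

Step 3: Apply Euler's theorem:
  - Eulerian circuit exists iff graph is connected and all vertices have even degree
  - Eulerian path exists iff graph is connected and has 0 or 2 odd-degree vertices

Graph is connected with exactly 2 odd-degree vertices (2, 6).
Eulerian path exists (starting and ending at the odd-degree vertices), but no Eulerian circuit.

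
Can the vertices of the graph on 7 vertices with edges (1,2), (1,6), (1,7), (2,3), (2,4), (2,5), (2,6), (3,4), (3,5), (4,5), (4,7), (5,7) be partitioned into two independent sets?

Step 1: Attempt 2-coloring using BFS:
  Start at vertex 1, assign color 0
  Color vertex 2 with color 1 (neighbor of 1)
  Color vertex 6 with color 1 (neighbor of 1)
  Color vertex 7 with color 1 (neighbor of 1)
  Color vertex 3 with color 0 (neighbor of 2)
  Color vertex 4 with color 0 (neighbor of 2)
  Color vertex 5 with color 0 (neighbor of 2)

Step 2: Conflict found! Vertices 2 and 6 are adjacent but have the same color.
This means the graph contains an odd cycle.

The graph is NOT bipartite.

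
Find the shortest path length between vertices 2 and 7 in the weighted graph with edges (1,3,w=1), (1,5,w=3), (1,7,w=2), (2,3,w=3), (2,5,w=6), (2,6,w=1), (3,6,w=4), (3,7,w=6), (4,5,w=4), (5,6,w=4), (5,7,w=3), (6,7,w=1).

Step 1: Build adjacency list with weights:
  1: 3(w=1), 5(w=3), 7(w=2)
  2: 3(w=3), 5(w=6), 6(w=1)
  3: 1(w=1), 2(w=3), 6(w=4), 7(w=6)
  4: 5(w=4)
  5: 1(w=3), 2(w=6), 4(w=4), 6(w=4), 7(w=3)
  6: 2(w=1), 3(w=4), 5(w=4), 7(w=1)
  7: 1(w=2), 3(w=6), 5(w=3), 6(w=1)

Step 2: Apply Dijkstra's algorithm from vertex 2:
  Visit vertex 2 (distance=0)
    Update dist[3] = 3
    Update dist[5] = 6
    Update dist[6] = 1
  Visit vertex 6 (distance=1)
    Update dist[5] = 5
    Update dist[7] = 2
  Visit vertex 7 (distance=2)
    Update dist[1] = 4

Step 3: Shortest path: 2 -> 6 -> 7
Total weight: 1 + 1 = 2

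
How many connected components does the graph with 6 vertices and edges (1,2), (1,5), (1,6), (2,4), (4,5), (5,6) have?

Step 1: Build adjacency list from edges:
  1: 2, 5, 6
  2: 1, 4
  3: (none)
  4: 2, 5
  5: 1, 4, 6
  6: 1, 5

Step 2: Run BFS/DFS from vertex 1:
  Visited: {1, 2, 5, 6, 4}
  Reached 5 of 6 vertices

Step 3: Only 5 of 6 vertices reached. Graph is disconnected.
Connected components: {1, 2, 4, 5, 6}, {3}
Number of connected components: 2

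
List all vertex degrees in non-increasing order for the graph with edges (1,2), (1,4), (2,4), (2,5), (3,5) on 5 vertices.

Step 1: Count edges incident to each vertex:
  deg(1) = 2 (neighbors: 2, 4)
  deg(2) = 3 (neighbors: 1, 4, 5)
  deg(3) = 1 (neighbors: 5)
  deg(4) = 2 (neighbors: 1, 2)
  deg(5) = 2 (neighbors: 2, 3)

Step 2: Sort degrees in non-increasing order:
  Degrees: [2, 3, 1, 2, 2] -> sorted: [3, 2, 2, 2, 1]

Degree sequence: [3, 2, 2, 2, 1]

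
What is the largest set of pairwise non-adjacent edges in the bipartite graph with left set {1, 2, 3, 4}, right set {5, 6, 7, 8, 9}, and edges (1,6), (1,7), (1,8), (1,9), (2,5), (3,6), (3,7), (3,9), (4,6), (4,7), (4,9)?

Step 1: List the neighbors of each left vertex:
  1: 6, 7, 8, 9
  2: 5
  3: 6, 7, 9
  4: 6, 7, 9

Step 2: Greedily match left vertices, then look for augmenting paths:
  Match 1 -- 6
  Match 2 -- 5
  Match 3 -- 7
  Match 4 -- 9
  No augmenting path remains.

Step 3: Verify this is maximum:
  Matching size 4 = min(|L|, |R|) = min(4, 5), which is an upper bound, so this matching is maximum.

Maximum matching: {(1,6), (2,5), (3,7), (4,9)}
Size: 4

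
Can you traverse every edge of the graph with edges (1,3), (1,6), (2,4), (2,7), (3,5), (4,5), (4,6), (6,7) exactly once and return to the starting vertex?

Step 1: Find the degree of each vertex:
  deg(1) = 2
  deg(2) = 2
  deg(3) = 2
  deg(4) = 3
  deg(5) = 2
  deg(6) = 3
  deg(7) = 2

Step 2: Count vertices with odd degree:
  Odd-degree vertices: 4, 6 (2 total)

Step 3: Apply Euler's theorem:
  - Eulerian circuit exists iff graph is connected and all vertices have even degree
  - Eulerian path exists iff graph is connected and has 0 or 2 odd-degree vertices

Graph is connected with exactly 2 odd-degree vertices (4, 6).
Eulerian path exists (starting and ending at the odd-degree vertices), but no Eulerian circuit.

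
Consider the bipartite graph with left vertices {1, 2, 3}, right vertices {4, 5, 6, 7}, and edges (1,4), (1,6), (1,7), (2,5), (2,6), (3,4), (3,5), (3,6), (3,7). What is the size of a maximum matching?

Step 1: List the neighbors of each left vertex:
  1: 4, 6, 7
  2: 5, 6
  3: 4, 5, 6, 7

Step 2: Greedily match left vertices, then look for augmenting paths:
  Match 1 -- 4
  Match 2 -- 5
  Match 3 -- 6
  No augmenting path remains.

Step 3: Verify this is maximum:
  Matching size 3 = min(|L|, |R|) = min(3, 4), which is an upper bound, so this matching is maximum.

Maximum matching: {(1,4), (2,5), (3,6)}
Size: 3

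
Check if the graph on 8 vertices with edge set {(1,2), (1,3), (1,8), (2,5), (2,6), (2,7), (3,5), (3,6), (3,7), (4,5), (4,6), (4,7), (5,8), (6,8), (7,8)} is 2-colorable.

Step 1: Attempt 2-coloring using BFS:
  Start at vertex 1, assign color 0
  Color vertex 2 with color 1 (neighbor of 1)
  Color vertex 3 with color 1 (neighbor of 1)
  Color vertex 8 with color 1 (neighbor of 1)
  Color vertex 5 with color 0 (neighbor of 2)
  Color vertex 6 with color 0 (neighbor of 2)
  Color vertex 7 with color 0 (neighbor of 2)
  Color vertex 4 with color 1 (neighbor of 5)

Step 2: 2-coloring succeeded. No conflicts found.
  Set A (color 0): {1, 5, 6, 7}
  Set B (color 1): {2, 3, 4, 8}

The graph is bipartite with partition {1, 5, 6, 7}, {2, 3, 4, 8}.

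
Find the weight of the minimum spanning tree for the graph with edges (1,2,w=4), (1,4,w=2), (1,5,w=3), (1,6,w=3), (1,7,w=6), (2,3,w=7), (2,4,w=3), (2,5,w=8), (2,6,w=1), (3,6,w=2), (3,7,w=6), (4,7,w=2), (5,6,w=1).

Apply Kruskal's algorithm (sort edges by weight, add if no cycle):

Sorted edges by weight:
  (2,6) w=1
  (5,6) w=1
  (1,4) w=2
  (3,6) w=2
  (4,7) w=2
  (1,5) w=3
  (1,6) w=3
  (2,4) w=3
  (1,2) w=4
  (1,7) w=6
  (3,7) w=6
  (2,3) w=7
  (2,5) w=8

Add edge (2,6) w=1 -- no cycle. Running total: 1
Add edge (5,6) w=1 -- no cycle. Running total: 2
Add edge (1,4) w=2 -- no cycle. Running total: 4
Add edge (3,6) w=2 -- no cycle. Running total: 6
Add edge (4,7) w=2 -- no cycle. Running total: 8
Add edge (1,5) w=3 -- no cycle. Running total: 11

MST edges: (2,6,w=1), (5,6,w=1), (1,4,w=2), (3,6,w=2), (4,7,w=2), (1,5,w=3)
Total MST weight: 1 + 1 + 2 + 2 + 2 + 3 = 11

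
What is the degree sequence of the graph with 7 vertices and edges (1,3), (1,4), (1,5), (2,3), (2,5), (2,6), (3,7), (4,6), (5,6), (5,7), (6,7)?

Step 1: Count edges incident to each vertex:
  deg(1) = 3 (neighbors: 3, 4, 5)
  deg(2) = 3 (neighbors: 3, 5, 6)
  deg(3) = 3 (neighbors: 1, 2, 7)
  deg(4) = 2 (neighbors: 1, 6)
  deg(5) = 4 (neighbors: 1, 2, 6, 7)
  deg(6) = 4 (neighbors: 2, 4, 5, 7)
  deg(7) = 3 (neighbors: 3, 5, 6)

Step 2: Sort degrees in non-increasing order:
  Degrees: [3, 3, 3, 2, 4, 4, 3] -> sorted: [4, 4, 3, 3, 3, 3, 2]

Degree sequence: [4, 4, 3, 3, 3, 3, 2]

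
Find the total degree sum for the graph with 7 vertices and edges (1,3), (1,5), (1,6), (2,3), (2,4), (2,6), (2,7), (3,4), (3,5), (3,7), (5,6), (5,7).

Step 1: Count edges incident to each vertex:
  deg(1) = 3 (neighbors: 3, 5, 6)
  deg(2) = 4 (neighbors: 3, 4, 6, 7)
  deg(3) = 5 (neighbors: 1, 2, 4, 5, 7)
  deg(4) = 2 (neighbors: 2, 3)
  deg(5) = 4 (neighbors: 1, 3, 6, 7)
  deg(6) = 3 (neighbors: 1, 2, 5)
  deg(7) = 3 (neighbors: 2, 3, 5)

Step 2: Sum all degrees:
  3 + 4 + 5 + 2 + 4 + 3 + 3 = 24

Verification: sum of degrees = 2 * |E| = 2 * 12 = 24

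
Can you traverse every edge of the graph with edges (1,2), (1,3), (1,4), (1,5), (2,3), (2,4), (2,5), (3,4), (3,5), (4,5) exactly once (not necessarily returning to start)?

Step 1: Find the degree of each vertex:
  deg(1) = 4
  deg(2) = 4
  deg(3) = 4
  deg(4) = 4
  deg(5) = 4

Step 2: Count vertices with odd degree:
  All vertices have even degree (0 odd-degree vertices)

Step 3: Apply Euler's theorem:
  - Eulerian circuit exists iff graph is connected and all vertices have even degree
  - Eulerian path exists iff graph is connected and has 0 or 2 odd-degree vertices

Graph is connected with 0 odd-degree vertices.
Both Eulerian circuit and Eulerian path exist.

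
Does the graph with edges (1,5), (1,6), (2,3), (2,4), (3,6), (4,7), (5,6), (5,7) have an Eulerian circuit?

Step 1: Find the degree of each vertex:
  deg(1) = 2
  deg(2) = 2
  deg(3) = 2
  deg(4) = 2
  deg(5) = 3
  deg(6) = 3
  deg(7) = 2

Step 2: Count vertices with odd degree:
  Odd-degree vertices: 5, 6 (2 total)

Step 3: Apply Euler's theorem:
  - Eulerian circuit exists iff graph is connected and all vertices have even degree
  - Eulerian path exists iff graph is connected and has 0 or 2 odd-degree vertices

Graph is connected with exactly 2 odd-degree vertices (5, 6).
Eulerian path exists (starting and ending at the odd-degree vertices), but no Eulerian circuit.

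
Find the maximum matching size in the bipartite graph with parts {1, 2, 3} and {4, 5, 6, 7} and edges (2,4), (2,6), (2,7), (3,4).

Step 1: List the neighbors of each left vertex:
  1: (none)
  2: 4, 6, 7
  3: 4

Step 2: Greedily match left vertices, then look for augmenting paths:
  Match 2 -- 6
  Match 3 -- 4
  No augmenting path remains.

Step 3: Verify this is maximum:
  Matching has size 2. The vertex set {2, 3} covers every edge and has size 2; any matching has at most one edge per cover vertex, so 2 is maximum (König's theorem).

Maximum matching: {(2,6), (3,4)}
Size: 2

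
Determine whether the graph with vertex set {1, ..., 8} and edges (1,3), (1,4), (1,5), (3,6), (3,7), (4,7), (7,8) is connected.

Step 1: Build adjacency list from edges:
  1: 3, 4, 5
  2: (none)
  3: 1, 6, 7
  4: 1, 7
  5: 1
  6: 3
  7: 3, 4, 8
  8: 7

Step 2: Run BFS/DFS from vertex 1:
  Visited: {1, 3, 4, 5, 6, 7, 8}
  Reached 7 of 8 vertices

Step 3: Only 7 of 8 vertices reached. Graph is disconnected.
Connected components: {1, 3, 4, 5, 6, 7, 8}, {2}
Answer: No, the graph is not connected (2 components).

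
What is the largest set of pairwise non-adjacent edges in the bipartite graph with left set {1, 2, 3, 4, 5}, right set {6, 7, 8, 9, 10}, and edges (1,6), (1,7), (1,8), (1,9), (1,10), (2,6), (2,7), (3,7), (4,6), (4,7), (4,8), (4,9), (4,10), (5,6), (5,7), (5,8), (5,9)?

Step 1: List the neighbors of each left vertex:
  1: 6, 7, 8, 9, 10
  2: 6, 7
  3: 7
  4: 6, 7, 8, 9, 10
  5: 6, 7, 8, 9

Step 2: Greedily match left vertices, then look for augmenting paths:
  Match 1 -- 10
  Match 2 -- 6
  Match 3 -- 7
  Match 4 -- 8
  Match 5 -- 9
  No augmenting path remains.

Step 3: Verify this is maximum:
  Matching size 5 = min(|L|, |R|) = min(5, 5), which is an upper bound, so this matching is maximum.

Maximum matching: {(1,10), (2,6), (3,7), (4,8), (5,9)}
Size: 5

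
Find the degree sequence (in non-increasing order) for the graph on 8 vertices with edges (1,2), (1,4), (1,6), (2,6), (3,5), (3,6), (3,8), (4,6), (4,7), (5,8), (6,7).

Step 1: Count edges incident to each vertex:
  deg(1) = 3 (neighbors: 2, 4, 6)
  deg(2) = 2 (neighbors: 1, 6)
  deg(3) = 3 (neighbors: 5, 6, 8)
  deg(4) = 3 (neighbors: 1, 6, 7)
  deg(5) = 2 (neighbors: 3, 8)
  deg(6) = 5 (neighbors: 1, 2, 3, 4, 7)
  deg(7) = 2 (neighbors: 4, 6)
  deg(8) = 2 (neighbors: 3, 5)

Step 2: Sort degrees in non-increasing order:
  Degrees: [3, 2, 3, 3, 2, 5, 2, 2] -> sorted: [5, 3, 3, 3, 2, 2, 2, 2]

Degree sequence: [5, 3, 3, 3, 2, 2, 2, 2]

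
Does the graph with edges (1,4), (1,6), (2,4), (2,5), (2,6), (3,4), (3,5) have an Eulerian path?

Step 1: Find the degree of each vertex:
  deg(1) = 2
  deg(2) = 3
  deg(3) = 2
  deg(4) = 3
  deg(5) = 2
  deg(6) = 2

Step 2: Count vertices with odd degree:
  Odd-degree vertices: 2, 4 (2 total)

Step 3: Apply Euler's theorem:
  - Eulerian circuit exists iff graph is connected and all vertices have even degree
  - Eulerian path exists iff graph is connected and has 0 or 2 odd-degree vertices

Graph is connected with exactly 2 odd-degree vertices (2, 4).
Eulerian path exists (starting and ending at the odd-degree vertices), but no Eulerian circuit.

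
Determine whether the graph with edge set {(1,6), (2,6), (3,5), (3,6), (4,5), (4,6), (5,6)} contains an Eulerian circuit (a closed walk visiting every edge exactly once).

Step 1: Find the degree of each vertex:
  deg(1) = 1
  deg(2) = 1
  deg(3) = 2
  deg(4) = 2
  deg(5) = 3
  deg(6) = 5

Step 2: Count vertices with odd degree:
  Odd-degree vertices: 1, 2, 5, 6 (4 total)

Step 3: Apply Euler's theorem:
  - Eulerian circuit exists iff graph is connected and all vertices have even degree
  - Eulerian path exists iff graph is connected and has 0 or 2 odd-degree vertices

Graph has 4 odd-degree vertices (need 0 or 2).
Neither Eulerian path nor Eulerian circuit exists.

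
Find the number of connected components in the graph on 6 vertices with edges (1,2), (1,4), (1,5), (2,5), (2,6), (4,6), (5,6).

Step 1: Build adjacency list from edges:
  1: 2, 4, 5
  2: 1, 5, 6
  3: (none)
  4: 1, 6
  5: 1, 2, 6
  6: 2, 4, 5

Step 2: Run BFS/DFS from vertex 1:
  Visited: {1, 2, 4, 5, 6}
  Reached 5 of 6 vertices

Step 3: Only 5 of 6 vertices reached. Graph is disconnected.
Connected components: {1, 2, 4, 5, 6}, {3}
Number of connected components: 2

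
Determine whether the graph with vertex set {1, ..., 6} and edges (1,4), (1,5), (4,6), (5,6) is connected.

Step 1: Build adjacency list from edges:
  1: 4, 5
  2: (none)
  3: (none)
  4: 1, 6
  5: 1, 6
  6: 4, 5

Step 2: Run BFS/DFS from vertex 1:
  Visited: {1, 4, 5, 6}
  Reached 4 of 6 vertices

Step 3: Only 4 of 6 vertices reached. Graph is disconnected.
Connected components: {1, 4, 5, 6}, {2}, {3}
Answer: No, the graph is not connected (3 components).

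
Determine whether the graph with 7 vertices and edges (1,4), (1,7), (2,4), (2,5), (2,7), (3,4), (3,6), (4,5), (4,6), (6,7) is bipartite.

Step 1: Attempt 2-coloring using BFS:
  Start at vertex 1, assign color 0
  Color vertex 4 with color 1 (neighbor of 1)
  Color vertex 7 with color 1 (neighbor of 1)
  Color vertex 2 with color 0 (neighbor of 4)
  Color vertex 3 with color 0 (neighbor of 4)
  Color vertex 5 with color 0 (neighbor of 4)
  Color vertex 6 with color 0 (neighbor of 4)

Step 2: Conflict found! Vertices 2 and 5 are adjacent but have the same color.
This means the graph contains an odd cycle.

The graph is NOT bipartite.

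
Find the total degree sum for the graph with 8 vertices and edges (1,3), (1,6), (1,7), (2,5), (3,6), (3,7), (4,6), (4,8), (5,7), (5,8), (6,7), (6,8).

Step 1: Count edges incident to each vertex:
  deg(1) = 3 (neighbors: 3, 6, 7)
  deg(2) = 1 (neighbors: 5)
  deg(3) = 3 (neighbors: 1, 6, 7)
  deg(4) = 2 (neighbors: 6, 8)
  deg(5) = 3 (neighbors: 2, 7, 8)
  deg(6) = 5 (neighbors: 1, 3, 4, 7, 8)
  deg(7) = 4 (neighbors: 1, 3, 5, 6)
  deg(8) = 3 (neighbors: 4, 5, 6)

Step 2: Sum all degrees:
  3 + 1 + 3 + 2 + 3 + 5 + 4 + 3 = 24

Verification: sum of degrees = 2 * |E| = 2 * 12 = 24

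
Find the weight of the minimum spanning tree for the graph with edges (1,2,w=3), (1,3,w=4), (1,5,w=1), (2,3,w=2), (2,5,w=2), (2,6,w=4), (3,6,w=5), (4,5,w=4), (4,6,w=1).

Apply Kruskal's algorithm (sort edges by weight, add if no cycle):

Sorted edges by weight:
  (1,5) w=1
  (4,6) w=1
  (2,3) w=2
  (2,5) w=2
  (1,2) w=3
  (1,3) w=4
  (2,6) w=4
  (4,5) w=4
  (3,6) w=5

Add edge (1,5) w=1 -- no cycle. Running total: 1
Add edge (4,6) w=1 -- no cycle. Running total: 2
Add edge (2,3) w=2 -- no cycle. Running total: 4
Add edge (2,5) w=2 -- no cycle. Running total: 6
Skip edge (1,2) w=3 -- would create cycle
Skip edge (1,3) w=4 -- would create cycle
Add edge (2,6) w=4 -- no cycle. Running total: 10

MST edges: (1,5,w=1), (4,6,w=1), (2,3,w=2), (2,5,w=2), (2,6,w=4)
Total MST weight: 1 + 1 + 2 + 2 + 4 = 10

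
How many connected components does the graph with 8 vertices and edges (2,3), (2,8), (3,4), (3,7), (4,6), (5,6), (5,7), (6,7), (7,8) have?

Step 1: Build adjacency list from edges:
  1: (none)
  2: 3, 8
  3: 2, 4, 7
  4: 3, 6
  5: 6, 7
  6: 4, 5, 7
  7: 3, 5, 6, 8
  8: 2, 7

Step 2: Run BFS/DFS from vertex 1:
  Visited: {1}
  Reached 1 of 8 vertices

Step 3: Only 1 of 8 vertices reached. Graph is disconnected.
Connected components: {1}, {2, 3, 4, 5, 6, 7, 8}
Number of connected components: 2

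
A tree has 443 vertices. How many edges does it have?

A tree on n vertices always has exactly n - 1 edges.
For n = 443: edges = 443 - 1 = 442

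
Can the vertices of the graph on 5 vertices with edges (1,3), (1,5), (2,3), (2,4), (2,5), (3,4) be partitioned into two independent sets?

Step 1: Attempt 2-coloring using BFS:
  Start at vertex 1, assign color 0
  Color vertex 3 with color 1 (neighbor of 1)
  Color vertex 5 with color 1 (neighbor of 1)
  Color vertex 2 with color 0 (neighbor of 3)
  Color vertex 4 with color 0 (neighbor of 3)

Step 2: Conflict found! Vertices 2 and 4 are adjacent but have the same color.
This means the graph contains an odd cycle.

The graph is NOT bipartite.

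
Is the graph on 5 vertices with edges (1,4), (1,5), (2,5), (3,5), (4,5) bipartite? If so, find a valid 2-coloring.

Step 1: Attempt 2-coloring using BFS:
  Start at vertex 1, assign color 0
  Color vertex 4 with color 1 (neighbor of 1)
  Color vertex 5 with color 1 (neighbor of 1)

Step 2: Conflict found! Vertices 4 and 5 are adjacent but have the same color.
This means the graph contains an odd cycle.

The graph is NOT bipartite.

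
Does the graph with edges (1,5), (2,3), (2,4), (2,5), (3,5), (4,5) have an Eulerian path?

Step 1: Find the degree of each vertex:
  deg(1) = 1
  deg(2) = 3
  deg(3) = 2
  deg(4) = 2
  deg(5) = 4

Step 2: Count vertices with odd degree:
  Odd-degree vertices: 1, 2 (2 total)

Step 3: Apply Euler's theorem:
  - Eulerian circuit exists iff graph is connected and all vertices have even degree
  - Eulerian path exists iff graph is connected and has 0 or 2 odd-degree vertices

Graph is connected with exactly 2 odd-degree vertices (1, 2).
Eulerian path exists (starting and ending at the odd-degree vertices), but no Eulerian circuit.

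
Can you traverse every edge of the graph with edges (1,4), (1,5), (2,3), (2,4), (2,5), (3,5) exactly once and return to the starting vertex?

Step 1: Find the degree of each vertex:
  deg(1) = 2
  deg(2) = 3
  deg(3) = 2
  deg(4) = 2
  deg(5) = 3

Step 2: Count vertices with odd degree:
  Odd-degree vertices: 2, 5 (2 total)

Step 3: Apply Euler's theorem:
  - Eulerian circuit exists iff graph is connected and all vertices have even degree
  - Eulerian path exists iff graph is connected and has 0 or 2 odd-degree vertices

Graph is connected with exactly 2 odd-degree vertices (2, 5).
Eulerian path exists (starting and ending at the odd-degree vertices), but no Eulerian circuit.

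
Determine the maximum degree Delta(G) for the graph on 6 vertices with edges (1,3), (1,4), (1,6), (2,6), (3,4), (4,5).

Step 1: Count edges incident to each vertex:
  deg(1) = 3 (neighbors: 3, 4, 6)
  deg(2) = 1 (neighbors: 6)
  deg(3) = 2 (neighbors: 1, 4)
  deg(4) = 3 (neighbors: 1, 3, 5)
  deg(5) = 1 (neighbors: 4)
  deg(6) = 2 (neighbors: 1, 2)

Step 2: Find maximum:
  max(3, 1, 2, 3, 1, 2) = 3 (vertex 1)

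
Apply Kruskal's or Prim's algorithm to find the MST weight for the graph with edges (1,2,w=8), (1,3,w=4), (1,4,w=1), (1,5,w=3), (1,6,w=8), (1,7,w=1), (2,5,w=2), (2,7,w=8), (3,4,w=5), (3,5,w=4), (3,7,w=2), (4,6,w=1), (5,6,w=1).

Apply Kruskal's algorithm (sort edges by weight, add if no cycle):

Sorted edges by weight:
  (1,4) w=1
  (1,7) w=1
  (4,6) w=1
  (5,6) w=1
  (2,5) w=2
  (3,7) w=2
  (1,5) w=3
  (1,3) w=4
  (3,5) w=4
  (3,4) w=5
  (1,6) w=8
  (1,2) w=8
  (2,7) w=8

Add edge (1,4) w=1 -- no cycle. Running total: 1
Add edge (1,7) w=1 -- no cycle. Running total: 2
Add edge (4,6) w=1 -- no cycle. Running total: 3
Add edge (5,6) w=1 -- no cycle. Running total: 4
Add edge (2,5) w=2 -- no cycle. Running total: 6
Add edge (3,7) w=2 -- no cycle. Running total: 8

MST edges: (1,4,w=1), (1,7,w=1), (4,6,w=1), (5,6,w=1), (2,5,w=2), (3,7,w=2)
Total MST weight: 1 + 1 + 1 + 1 + 2 + 2 = 8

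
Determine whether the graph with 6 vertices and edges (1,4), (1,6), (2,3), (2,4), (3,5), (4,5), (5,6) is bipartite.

Step 1: Attempt 2-coloring using BFS:
  Start at vertex 1, assign color 0
  Color vertex 4 with color 1 (neighbor of 1)
  Color vertex 6 with color 1 (neighbor of 1)
  Color vertex 2 with color 0 (neighbor of 4)
  Color vertex 5 with color 0 (neighbor of 4)
  Color vertex 3 with color 1 (neighbor of 2)

Step 2: 2-coloring succeeded. No conflicts found.
  Set A (color 0): {1, 2, 5}
  Set B (color 1): {3, 4, 6}

The graph is bipartite with partition {1, 2, 5}, {3, 4, 6}.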